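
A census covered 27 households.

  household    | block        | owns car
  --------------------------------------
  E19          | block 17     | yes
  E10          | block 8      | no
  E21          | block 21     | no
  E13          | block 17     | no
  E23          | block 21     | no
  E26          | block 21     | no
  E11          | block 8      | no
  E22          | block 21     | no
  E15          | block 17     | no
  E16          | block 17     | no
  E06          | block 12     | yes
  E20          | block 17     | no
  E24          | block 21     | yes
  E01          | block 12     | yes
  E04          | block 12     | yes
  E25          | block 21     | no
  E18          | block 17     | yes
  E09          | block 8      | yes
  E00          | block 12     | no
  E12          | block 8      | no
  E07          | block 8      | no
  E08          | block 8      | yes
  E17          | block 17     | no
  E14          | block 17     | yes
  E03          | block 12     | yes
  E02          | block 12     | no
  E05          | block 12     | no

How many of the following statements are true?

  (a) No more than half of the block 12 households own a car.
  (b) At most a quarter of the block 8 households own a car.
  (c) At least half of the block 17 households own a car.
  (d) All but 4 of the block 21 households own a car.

0

(a) block 12: |A| = 7, |A ∩ B| = 4; needs |A ∩ B| ≤ |A ∖ B| — false.
(b) block 8: |A| = 6, |A ∩ B| = 2; needs |A ∩ B| / |A| ≤ 1/4 — false.
(c) block 17: |A| = 8, |A ∩ B| = 3; needs |A ∩ B| ≥ |A ∖ B| — false.
(d) block 21: |A| = 6, |A ∩ B| = 1; needs |A ∖ B| = 4 — false.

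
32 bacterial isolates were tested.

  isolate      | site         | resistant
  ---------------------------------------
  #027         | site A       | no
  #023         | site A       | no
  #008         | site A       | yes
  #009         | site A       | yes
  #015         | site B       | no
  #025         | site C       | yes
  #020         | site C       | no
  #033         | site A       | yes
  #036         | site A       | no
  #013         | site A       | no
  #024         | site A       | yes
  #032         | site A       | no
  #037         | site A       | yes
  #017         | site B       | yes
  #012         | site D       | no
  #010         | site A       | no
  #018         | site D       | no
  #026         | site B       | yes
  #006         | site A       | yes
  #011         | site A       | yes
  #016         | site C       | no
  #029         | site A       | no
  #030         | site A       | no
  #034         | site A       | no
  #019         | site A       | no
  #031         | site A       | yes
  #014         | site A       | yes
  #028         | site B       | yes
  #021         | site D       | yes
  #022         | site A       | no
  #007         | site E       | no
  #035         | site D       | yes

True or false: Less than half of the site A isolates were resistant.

Truth condition: |A ∩ B| < |A ∖ B|.
|A| = 20, |A ∩ B| = 9, |A ∖ B| = 11.
9 < 11, so the statement is true.

True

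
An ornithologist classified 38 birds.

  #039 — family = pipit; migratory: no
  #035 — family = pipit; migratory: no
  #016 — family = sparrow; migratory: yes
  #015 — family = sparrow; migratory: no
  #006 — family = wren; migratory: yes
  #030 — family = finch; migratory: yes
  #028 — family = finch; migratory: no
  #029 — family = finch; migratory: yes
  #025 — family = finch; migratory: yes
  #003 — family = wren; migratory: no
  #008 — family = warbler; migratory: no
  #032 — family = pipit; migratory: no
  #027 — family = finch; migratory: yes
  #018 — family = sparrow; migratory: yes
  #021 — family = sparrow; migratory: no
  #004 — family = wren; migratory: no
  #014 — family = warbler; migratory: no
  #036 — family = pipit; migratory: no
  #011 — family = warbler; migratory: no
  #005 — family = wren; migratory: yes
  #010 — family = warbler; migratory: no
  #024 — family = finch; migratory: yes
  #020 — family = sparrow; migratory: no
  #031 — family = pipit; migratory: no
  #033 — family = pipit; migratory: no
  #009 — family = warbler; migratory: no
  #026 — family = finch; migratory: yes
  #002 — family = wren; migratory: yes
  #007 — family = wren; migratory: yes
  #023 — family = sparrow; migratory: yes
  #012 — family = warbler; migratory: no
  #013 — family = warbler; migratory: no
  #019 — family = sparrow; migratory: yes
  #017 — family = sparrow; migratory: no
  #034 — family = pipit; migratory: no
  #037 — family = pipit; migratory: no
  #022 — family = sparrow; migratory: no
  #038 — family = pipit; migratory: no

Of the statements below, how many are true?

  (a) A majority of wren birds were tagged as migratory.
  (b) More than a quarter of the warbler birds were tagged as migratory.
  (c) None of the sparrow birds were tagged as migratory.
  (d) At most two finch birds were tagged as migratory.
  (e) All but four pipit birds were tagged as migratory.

(a) wren: |A| = 6, |A ∩ B| = 4; needs |A ∩ B| > |A ∖ B| — true.
(b) warbler: |A| = 7, |A ∩ B| = 0; needs |A ∩ B| / |A| > 1/4 — false.
(c) sparrow: |A| = 9, |A ∩ B| = 4; needs A ∩ B = ∅ (|A ∩ B| = 0) — false.
(d) finch: |A| = 7, |A ∩ B| = 6; needs |A ∩ B| ≤ 2 — false.
(e) pipit: |A| = 9, |A ∩ B| = 0; needs |A ∖ B| = 4 — false.

1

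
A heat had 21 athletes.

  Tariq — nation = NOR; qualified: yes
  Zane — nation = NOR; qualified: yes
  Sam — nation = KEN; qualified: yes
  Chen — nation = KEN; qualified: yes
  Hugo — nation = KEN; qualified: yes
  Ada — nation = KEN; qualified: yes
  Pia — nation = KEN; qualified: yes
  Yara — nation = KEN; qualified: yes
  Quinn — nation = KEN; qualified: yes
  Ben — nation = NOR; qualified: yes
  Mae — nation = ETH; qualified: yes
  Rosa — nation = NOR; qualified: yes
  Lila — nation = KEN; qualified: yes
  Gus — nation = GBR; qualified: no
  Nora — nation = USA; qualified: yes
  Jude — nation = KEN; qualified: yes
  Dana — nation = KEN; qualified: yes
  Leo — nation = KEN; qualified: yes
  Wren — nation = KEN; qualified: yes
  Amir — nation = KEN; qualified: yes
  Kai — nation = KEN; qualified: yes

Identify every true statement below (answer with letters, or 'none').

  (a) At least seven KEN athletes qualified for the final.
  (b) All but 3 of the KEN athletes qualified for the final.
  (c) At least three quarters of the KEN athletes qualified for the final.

(a), (c)

|A| = 14, |A ∩ B| = 14, |A ∖ B| = 0.
(a) |A ∩ B| ≥ 7: holds.
(b) |A ∖ B| = 3: fails.
(c) |A ∩ B| / |A| ≥ 3/4: holds.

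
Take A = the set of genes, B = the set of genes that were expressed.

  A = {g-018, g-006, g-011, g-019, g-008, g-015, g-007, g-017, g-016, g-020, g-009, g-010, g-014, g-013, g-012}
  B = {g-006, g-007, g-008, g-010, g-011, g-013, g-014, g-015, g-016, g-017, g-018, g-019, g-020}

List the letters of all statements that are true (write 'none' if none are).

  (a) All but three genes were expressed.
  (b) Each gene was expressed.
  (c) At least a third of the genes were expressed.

|A| = 15, |A ∩ B| = 13, |A ∖ B| = 2.
(a) |A ∖ B| = 3: fails.
(b) A ⊆ B, i.e. every element of A is in B (|A ∖ B| = 0): fails.
(c) |A ∩ B| / |A| ≥ 1/3: holds.

(c)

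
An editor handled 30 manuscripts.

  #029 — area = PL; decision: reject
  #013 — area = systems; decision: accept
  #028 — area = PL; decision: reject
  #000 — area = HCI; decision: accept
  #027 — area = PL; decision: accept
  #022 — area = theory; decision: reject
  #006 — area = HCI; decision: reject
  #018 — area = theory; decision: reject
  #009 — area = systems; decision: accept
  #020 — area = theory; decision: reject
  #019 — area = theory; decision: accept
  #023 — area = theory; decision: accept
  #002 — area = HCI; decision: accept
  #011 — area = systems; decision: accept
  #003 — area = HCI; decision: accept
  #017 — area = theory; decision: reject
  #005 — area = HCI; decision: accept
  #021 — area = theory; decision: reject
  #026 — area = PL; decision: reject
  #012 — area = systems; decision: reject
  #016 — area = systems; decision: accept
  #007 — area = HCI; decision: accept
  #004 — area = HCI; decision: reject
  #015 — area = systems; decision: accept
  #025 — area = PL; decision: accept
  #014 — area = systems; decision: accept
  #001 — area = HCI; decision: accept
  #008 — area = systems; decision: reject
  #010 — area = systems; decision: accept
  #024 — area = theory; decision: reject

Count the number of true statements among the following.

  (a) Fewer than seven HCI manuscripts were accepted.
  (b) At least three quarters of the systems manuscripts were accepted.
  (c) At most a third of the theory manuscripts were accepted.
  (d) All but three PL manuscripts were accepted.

(a) HCI: |A| = 8, |A ∩ B| = 6; needs |A ∩ B| < 7 — true.
(b) systems: |A| = 9, |A ∩ B| = 7; needs |A ∩ B| / |A| ≥ 3/4 — true.
(c) theory: |A| = 8, |A ∩ B| = 2; needs |A ∩ B| / |A| ≤ 1/3 — true.
(d) PL: |A| = 5, |A ∩ B| = 2; needs |A ∖ B| = 3 — true.

4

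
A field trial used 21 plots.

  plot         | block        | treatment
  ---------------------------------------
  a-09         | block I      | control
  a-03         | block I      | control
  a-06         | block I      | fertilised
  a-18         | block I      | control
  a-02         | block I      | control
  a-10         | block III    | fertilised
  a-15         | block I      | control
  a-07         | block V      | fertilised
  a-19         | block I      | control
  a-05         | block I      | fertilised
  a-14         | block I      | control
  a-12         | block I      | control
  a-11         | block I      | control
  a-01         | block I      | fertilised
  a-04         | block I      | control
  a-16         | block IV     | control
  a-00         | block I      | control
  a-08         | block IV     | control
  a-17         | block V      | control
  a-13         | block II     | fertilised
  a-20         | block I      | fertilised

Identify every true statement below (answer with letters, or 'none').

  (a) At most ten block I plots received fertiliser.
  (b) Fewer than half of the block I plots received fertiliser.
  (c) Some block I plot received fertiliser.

(a), (b), (c)

|A| = 15, |A ∩ B| = 4, |A ∖ B| = 11.
(a) |A ∩ B| ≤ 10: holds.
(b) |A ∩ B| < |A ∖ B|: holds.
(c) A ∩ B ≠ ∅ (|A ∩ B| ≥ 1): holds.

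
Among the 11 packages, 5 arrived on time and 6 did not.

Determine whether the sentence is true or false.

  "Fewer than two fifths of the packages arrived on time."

False

The determiner here denotes the relation: |A ∩ B| / |A| < 2/5.
|A| = 11, |A ∩ B| = 5, |A ∖ B| = 6.
|A ∩ B|/|A| = 5/11, so the statement is false.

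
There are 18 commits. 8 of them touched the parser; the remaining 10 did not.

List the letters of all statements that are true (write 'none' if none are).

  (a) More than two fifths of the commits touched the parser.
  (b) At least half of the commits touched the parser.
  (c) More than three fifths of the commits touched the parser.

|A| = 18, |A ∩ B| = 8, |A ∖ B| = 10.
(a) |A ∩ B| / |A| > 2/5: holds.
(b) |A ∩ B| ≥ |A ∖ B|: fails.
(c) |A ∩ B| / |A| > 3/5: fails.

(a)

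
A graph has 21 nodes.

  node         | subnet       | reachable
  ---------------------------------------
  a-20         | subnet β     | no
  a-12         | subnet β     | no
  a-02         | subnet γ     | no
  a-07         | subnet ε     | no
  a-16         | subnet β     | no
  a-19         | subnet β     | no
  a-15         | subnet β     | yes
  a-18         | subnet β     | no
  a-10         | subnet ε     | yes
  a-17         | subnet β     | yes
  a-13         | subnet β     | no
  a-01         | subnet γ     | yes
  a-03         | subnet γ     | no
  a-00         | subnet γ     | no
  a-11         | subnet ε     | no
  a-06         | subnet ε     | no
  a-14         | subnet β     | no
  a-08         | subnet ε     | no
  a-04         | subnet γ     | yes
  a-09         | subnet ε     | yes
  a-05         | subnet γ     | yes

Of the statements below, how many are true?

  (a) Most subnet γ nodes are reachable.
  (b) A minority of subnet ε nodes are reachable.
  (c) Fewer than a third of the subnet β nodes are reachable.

(a) subnet γ: |A| = 6, |A ∩ B| = 3; needs |A ∩ B| > |A ∖ B| — false.
(b) subnet ε: |A| = 6, |A ∩ B| = 2; needs |A ∩ B| < |A ∖ B| — true.
(c) subnet β: |A| = 9, |A ∩ B| = 2; needs |A ∩ B| / |A| < 1/3 — true.

2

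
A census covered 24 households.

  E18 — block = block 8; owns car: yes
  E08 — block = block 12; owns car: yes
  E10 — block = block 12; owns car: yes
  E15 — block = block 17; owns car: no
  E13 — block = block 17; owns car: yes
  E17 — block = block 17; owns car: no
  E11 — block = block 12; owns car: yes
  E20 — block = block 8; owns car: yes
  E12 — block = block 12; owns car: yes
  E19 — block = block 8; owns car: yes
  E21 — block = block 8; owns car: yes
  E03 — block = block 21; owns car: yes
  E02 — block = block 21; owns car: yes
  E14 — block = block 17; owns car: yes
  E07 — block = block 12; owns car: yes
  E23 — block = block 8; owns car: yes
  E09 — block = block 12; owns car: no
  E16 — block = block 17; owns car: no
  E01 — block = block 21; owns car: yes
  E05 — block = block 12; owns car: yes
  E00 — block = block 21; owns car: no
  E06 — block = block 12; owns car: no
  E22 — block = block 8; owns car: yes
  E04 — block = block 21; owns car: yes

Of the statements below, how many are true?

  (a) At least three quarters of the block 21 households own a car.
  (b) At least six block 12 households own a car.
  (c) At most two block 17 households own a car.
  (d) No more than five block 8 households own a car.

3

(a) block 21: |A| = 5, |A ∩ B| = 4; needs |A ∩ B| / |A| ≥ 3/4 — true.
(b) block 12: |A| = 8, |A ∩ B| = 6; needs |A ∩ B| ≥ 6 — true.
(c) block 17: |A| = 5, |A ∩ B| = 2; needs |A ∩ B| ≤ 2 — true.
(d) block 8: |A| = 6, |A ∩ B| = 6; needs |A ∩ B| ≤ 5 — false.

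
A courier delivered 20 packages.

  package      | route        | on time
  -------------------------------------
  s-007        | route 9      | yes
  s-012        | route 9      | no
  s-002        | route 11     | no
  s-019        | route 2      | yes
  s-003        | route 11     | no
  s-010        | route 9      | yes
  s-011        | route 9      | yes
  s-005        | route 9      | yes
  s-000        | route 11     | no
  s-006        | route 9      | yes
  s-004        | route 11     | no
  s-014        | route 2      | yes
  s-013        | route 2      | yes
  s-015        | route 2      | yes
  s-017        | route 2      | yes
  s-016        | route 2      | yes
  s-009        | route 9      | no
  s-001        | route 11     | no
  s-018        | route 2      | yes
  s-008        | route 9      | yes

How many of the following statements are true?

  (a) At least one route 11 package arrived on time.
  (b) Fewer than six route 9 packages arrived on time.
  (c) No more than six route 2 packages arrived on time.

(a) route 11: |A| = 5, |A ∩ B| = 0; needs A ∩ B ≠ ∅ (|A ∩ B| ≥ 1) — false.
(b) route 9: |A| = 8, |A ∩ B| = 6; needs |A ∩ B| < 6 — false.
(c) route 2: |A| = 7, |A ∩ B| = 7; needs |A ∩ B| ≤ 6 — false.

0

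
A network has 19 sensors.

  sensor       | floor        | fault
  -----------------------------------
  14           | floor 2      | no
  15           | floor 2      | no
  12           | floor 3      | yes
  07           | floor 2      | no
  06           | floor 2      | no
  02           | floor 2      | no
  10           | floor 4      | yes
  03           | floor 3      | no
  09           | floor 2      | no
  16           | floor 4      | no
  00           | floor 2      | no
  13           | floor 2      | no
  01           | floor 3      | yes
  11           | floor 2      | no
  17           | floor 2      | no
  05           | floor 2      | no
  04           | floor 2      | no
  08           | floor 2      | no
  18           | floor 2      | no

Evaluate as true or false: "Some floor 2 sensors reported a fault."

'Some floor 2 sensors reported a fault' holds iff A ∩ B ≠ ∅ (|A ∩ B| ≥ 1).
A (the restrictor) = {14, 15, 07, 06, 02, 09, 00, 13, 11, 17, 05, 04, 08, 18}, |A| = 14.
A ∩ B = {}, so |A ∩ B| = 0.
So the statement is false.

False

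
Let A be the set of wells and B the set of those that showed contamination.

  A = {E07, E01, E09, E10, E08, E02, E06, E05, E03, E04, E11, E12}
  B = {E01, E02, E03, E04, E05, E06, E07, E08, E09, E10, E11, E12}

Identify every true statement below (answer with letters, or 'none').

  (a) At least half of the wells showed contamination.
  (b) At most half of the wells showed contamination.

(a)

|A| = 12, |A ∩ B| = 12, |A ∖ B| = 0.
(a) |A ∩ B| ≥ |A ∖ B|: holds.
(b) |A ∩ B| ≤ |A ∖ B|: fails.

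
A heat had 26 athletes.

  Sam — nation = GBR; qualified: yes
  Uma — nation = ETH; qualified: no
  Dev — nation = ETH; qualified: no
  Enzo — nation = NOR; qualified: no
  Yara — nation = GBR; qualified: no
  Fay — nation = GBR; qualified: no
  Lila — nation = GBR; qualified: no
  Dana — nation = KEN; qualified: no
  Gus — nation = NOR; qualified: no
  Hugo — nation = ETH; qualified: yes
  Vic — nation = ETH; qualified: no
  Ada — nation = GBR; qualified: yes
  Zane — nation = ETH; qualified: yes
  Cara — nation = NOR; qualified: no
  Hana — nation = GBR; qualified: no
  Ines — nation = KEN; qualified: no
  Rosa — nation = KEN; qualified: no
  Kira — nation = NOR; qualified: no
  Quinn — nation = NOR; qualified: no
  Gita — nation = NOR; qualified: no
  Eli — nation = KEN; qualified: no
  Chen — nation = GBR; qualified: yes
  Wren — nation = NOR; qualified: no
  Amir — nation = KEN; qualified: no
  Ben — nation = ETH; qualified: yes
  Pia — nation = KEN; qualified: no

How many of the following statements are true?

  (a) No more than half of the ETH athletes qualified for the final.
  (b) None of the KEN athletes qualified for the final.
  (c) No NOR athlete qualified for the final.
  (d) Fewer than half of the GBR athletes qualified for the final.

(a) ETH: |A| = 6, |A ∩ B| = 3; needs |A ∩ B| ≤ |A ∖ B| — true.
(b) KEN: |A| = 6, |A ∩ B| = 0; needs A ∩ B = ∅ (|A ∩ B| = 0) — true.
(c) NOR: |A| = 7, |A ∩ B| = 0; needs A ∩ B = ∅ (|A ∩ B| = 0) — true.
(d) GBR: |A| = 7, |A ∩ B| = 3; needs |A ∩ B| < |A ∖ B| — true.

4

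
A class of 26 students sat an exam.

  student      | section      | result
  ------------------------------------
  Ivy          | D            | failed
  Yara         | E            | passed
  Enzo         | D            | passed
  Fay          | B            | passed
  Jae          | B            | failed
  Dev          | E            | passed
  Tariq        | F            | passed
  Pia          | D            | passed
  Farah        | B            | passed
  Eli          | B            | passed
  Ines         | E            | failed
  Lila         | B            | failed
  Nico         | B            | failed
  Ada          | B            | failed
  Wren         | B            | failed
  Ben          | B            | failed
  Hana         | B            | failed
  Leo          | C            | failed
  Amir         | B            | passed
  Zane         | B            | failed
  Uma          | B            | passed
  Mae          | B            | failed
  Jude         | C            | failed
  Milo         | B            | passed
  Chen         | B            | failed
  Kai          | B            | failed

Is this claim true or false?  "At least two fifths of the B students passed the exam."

False

Truth condition: |A ∩ B| / |A| ≥ 2/5.
|A| = 17, |A ∩ B| = 6, |A ∖ B| = 11.
|A ∩ B|/|A| = 6/17, so the statement is false.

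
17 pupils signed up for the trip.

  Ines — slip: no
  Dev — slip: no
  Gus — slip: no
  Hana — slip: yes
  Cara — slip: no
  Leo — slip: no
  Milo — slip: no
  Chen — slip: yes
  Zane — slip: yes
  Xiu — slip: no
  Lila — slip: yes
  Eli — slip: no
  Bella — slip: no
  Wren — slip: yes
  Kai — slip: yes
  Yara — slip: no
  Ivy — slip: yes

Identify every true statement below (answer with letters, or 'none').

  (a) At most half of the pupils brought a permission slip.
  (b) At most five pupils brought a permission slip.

(a)

|A| = 17, |A ∩ B| = 7, |A ∖ B| = 10.
(a) |A ∩ B| ≤ |A ∖ B|: holds.
(b) |A ∩ B| ≤ 5: fails.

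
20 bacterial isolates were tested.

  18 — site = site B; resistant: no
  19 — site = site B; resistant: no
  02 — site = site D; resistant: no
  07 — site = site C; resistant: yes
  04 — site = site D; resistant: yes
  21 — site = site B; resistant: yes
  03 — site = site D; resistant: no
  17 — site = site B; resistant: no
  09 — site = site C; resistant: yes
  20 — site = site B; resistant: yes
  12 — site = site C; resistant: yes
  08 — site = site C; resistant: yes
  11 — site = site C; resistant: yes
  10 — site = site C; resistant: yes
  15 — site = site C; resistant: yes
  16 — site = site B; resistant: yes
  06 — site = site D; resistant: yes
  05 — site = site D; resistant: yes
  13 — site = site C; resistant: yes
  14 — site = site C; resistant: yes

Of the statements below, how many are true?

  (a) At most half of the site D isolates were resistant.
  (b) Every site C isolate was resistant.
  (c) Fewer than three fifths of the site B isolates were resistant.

2

(a) site D: |A| = 5, |A ∩ B| = 3; needs |A ∩ B| ≤ |A ∖ B| — false.
(b) site C: |A| = 9, |A ∩ B| = 9; needs A ⊆ B, i.e. every element of A is in B (|A ∖ B| = 0) — true.
(c) site B: |A| = 6, |A ∩ B| = 3; needs |A ∩ B| / |A| < 3/5 — true.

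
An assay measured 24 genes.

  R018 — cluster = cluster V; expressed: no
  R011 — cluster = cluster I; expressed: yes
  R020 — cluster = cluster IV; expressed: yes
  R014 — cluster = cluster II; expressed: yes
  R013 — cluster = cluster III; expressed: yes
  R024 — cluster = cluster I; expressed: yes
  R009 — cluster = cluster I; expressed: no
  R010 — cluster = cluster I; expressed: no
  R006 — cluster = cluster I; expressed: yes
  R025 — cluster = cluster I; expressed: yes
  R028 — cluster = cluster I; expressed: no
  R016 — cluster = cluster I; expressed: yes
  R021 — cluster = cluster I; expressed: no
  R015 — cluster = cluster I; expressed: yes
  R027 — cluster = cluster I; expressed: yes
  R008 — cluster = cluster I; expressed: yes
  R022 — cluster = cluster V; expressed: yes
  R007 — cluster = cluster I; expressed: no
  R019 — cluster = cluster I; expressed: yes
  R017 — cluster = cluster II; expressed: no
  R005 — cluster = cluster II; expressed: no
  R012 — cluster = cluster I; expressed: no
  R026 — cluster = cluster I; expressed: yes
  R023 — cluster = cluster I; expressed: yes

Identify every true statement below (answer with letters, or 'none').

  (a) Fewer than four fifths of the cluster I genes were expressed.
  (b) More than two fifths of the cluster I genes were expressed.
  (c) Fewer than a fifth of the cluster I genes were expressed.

(a), (b)

|A| = 17, |A ∩ B| = 11, |A ∖ B| = 6.
(a) |A ∩ B| / |A| < 4/5: holds.
(b) |A ∩ B| / |A| > 2/5: holds.
(c) |A ∩ B| / |A| < 1/5: fails.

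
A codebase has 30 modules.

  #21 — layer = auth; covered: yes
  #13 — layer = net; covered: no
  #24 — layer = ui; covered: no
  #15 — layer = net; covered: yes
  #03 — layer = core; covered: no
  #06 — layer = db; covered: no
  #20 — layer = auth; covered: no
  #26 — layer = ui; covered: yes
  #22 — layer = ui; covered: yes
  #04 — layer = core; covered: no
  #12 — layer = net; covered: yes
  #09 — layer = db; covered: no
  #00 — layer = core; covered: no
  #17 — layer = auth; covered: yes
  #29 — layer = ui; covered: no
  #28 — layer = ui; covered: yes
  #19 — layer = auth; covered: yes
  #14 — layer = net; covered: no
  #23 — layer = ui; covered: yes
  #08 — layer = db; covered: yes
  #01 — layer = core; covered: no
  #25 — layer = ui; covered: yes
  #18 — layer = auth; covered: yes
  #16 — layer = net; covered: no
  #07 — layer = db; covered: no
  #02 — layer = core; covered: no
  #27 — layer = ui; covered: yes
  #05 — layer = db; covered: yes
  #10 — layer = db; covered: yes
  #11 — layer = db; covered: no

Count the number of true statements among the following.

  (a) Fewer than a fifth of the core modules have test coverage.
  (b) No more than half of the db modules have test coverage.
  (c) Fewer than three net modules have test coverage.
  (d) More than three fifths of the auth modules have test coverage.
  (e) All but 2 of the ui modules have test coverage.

(a) core: |A| = 5, |A ∩ B| = 0; needs |A ∩ B| / |A| < 1/5 — true.
(b) db: |A| = 7, |A ∩ B| = 3; needs |A ∩ B| ≤ |A ∖ B| — true.
(c) net: |A| = 5, |A ∩ B| = 2; needs |A ∩ B| < 3 — true.
(d) auth: |A| = 5, |A ∩ B| = 4; needs |A ∩ B| / |A| > 3/5 — true.
(e) ui: |A| = 8, |A ∩ B| = 6; needs |A ∖ B| = 2 — true.

5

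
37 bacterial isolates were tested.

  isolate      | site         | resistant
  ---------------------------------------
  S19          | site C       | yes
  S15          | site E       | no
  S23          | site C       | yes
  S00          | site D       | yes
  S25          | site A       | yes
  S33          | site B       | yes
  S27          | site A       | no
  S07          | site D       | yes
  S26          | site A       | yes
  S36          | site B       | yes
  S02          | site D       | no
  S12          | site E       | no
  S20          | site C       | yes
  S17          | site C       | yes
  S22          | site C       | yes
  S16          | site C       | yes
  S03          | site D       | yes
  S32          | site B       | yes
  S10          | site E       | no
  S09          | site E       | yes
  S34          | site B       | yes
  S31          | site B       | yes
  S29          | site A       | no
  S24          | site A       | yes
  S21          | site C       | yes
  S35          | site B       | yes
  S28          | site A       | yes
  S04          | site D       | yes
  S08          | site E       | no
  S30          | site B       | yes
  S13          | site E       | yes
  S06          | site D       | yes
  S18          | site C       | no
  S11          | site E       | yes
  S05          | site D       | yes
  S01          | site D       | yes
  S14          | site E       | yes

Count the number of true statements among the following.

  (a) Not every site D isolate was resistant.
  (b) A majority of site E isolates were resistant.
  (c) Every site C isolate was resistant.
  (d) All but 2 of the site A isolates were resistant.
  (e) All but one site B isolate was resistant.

(a) site D: |A| = 8, |A ∩ B| = 7; needs A ⊄ B (|A ∖ B| ≥ 1) — true.
(b) site E: |A| = 8, |A ∩ B| = 4; needs |A ∩ B| > |A ∖ B| — false.
(c) site C: |A| = 8, |A ∩ B| = 7; needs A ⊆ B, i.e. every element of A is in B (|A ∖ B| = 0) — false.
(d) site A: |A| = 6, |A ∩ B| = 4; needs |A ∖ B| = 2 — true.
(e) site B: |A| = 7, |A ∩ B| = 7; needs |A ∖ B| = 1 — false.

2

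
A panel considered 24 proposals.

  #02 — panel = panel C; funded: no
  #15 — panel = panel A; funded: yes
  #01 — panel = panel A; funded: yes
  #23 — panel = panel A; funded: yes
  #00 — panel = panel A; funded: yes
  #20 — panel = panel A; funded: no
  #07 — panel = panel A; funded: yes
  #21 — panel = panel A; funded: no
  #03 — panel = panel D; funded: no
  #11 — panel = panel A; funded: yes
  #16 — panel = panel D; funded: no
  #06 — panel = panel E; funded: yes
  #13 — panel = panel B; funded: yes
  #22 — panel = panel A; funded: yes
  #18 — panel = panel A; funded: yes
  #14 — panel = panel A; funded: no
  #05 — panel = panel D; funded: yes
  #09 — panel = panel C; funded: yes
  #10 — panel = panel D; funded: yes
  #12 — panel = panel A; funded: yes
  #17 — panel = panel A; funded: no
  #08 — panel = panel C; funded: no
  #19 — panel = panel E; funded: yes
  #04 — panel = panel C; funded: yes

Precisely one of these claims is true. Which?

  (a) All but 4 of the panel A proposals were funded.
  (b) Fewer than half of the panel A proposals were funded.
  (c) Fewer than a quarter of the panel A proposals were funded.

|A| = 13, |A ∩ B| = 9, |A ∖ B| = 4.
(a) requires |A ∖ B| = 4: true.
(b) requires |A ∩ B| < |A ∖ B|: false.
(c) requires |A ∩ B| / |A| < 1/4: false.

(a)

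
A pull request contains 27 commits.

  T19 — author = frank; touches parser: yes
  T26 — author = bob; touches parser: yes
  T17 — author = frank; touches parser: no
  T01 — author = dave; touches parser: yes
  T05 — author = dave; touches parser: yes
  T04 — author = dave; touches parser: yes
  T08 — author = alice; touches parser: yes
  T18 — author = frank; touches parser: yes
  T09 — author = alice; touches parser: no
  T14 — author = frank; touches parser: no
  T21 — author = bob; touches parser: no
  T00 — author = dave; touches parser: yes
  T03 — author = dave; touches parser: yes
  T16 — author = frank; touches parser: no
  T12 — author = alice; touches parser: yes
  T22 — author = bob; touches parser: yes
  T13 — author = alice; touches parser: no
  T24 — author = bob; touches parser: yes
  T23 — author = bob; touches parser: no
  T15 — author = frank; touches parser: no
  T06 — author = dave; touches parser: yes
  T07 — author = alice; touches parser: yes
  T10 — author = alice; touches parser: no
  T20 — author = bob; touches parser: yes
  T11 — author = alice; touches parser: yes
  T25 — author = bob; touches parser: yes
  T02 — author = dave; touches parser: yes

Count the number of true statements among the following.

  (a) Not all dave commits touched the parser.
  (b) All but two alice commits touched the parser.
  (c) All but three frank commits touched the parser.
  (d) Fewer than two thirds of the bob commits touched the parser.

0

(a) dave: |A| = 7, |A ∩ B| = 7; needs A ⊄ B (|A ∖ B| ≥ 1) — false.
(b) alice: |A| = 7, |A ∩ B| = 4; needs |A ∖ B| = 2 — false.
(c) frank: |A| = 6, |A ∩ B| = 2; needs |A ∖ B| = 3 — false.
(d) bob: |A| = 7, |A ∩ B| = 5; needs |A ∩ B| / |A| < 2/3 — false.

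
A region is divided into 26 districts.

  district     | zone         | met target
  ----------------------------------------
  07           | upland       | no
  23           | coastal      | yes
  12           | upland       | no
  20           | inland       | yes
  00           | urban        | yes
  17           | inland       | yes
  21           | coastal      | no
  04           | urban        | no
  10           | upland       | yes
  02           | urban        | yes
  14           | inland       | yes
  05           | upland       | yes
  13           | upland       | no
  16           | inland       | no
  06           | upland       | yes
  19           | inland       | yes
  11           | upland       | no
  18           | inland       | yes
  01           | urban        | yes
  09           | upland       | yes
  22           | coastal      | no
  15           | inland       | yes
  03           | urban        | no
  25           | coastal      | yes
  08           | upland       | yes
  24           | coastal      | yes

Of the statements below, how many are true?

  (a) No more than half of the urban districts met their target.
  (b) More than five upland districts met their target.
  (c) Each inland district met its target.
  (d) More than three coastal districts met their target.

0

(a) urban: |A| = 5, |A ∩ B| = 3; needs |A ∩ B| ≤ |A ∖ B| — false.
(b) upland: |A| = 9, |A ∩ B| = 5; needs |A ∩ B| > 5 — false.
(c) inland: |A| = 7, |A ∩ B| = 6; needs A ⊆ B, i.e. every element of A is in B (|A ∖ B| = 0) — false.
(d) coastal: |A| = 5, |A ∩ B| = 3; needs |A ∩ B| > 3 — false.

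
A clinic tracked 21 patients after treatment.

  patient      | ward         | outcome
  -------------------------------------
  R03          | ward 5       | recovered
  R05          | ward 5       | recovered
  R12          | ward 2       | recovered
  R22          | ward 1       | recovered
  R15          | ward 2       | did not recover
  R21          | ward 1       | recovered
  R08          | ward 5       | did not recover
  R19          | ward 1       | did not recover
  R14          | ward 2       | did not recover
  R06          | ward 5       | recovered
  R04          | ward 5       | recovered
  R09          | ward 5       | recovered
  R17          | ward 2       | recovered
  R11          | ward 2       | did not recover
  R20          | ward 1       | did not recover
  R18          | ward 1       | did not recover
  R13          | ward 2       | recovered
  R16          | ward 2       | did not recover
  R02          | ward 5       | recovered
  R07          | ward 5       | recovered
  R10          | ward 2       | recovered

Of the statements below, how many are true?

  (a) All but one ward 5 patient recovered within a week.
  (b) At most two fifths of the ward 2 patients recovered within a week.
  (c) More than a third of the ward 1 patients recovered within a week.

2

(a) ward 5: |A| = 8, |A ∩ B| = 7; needs |A ∖ B| = 1 — true.
(b) ward 2: |A| = 8, |A ∩ B| = 4; needs |A ∩ B| / |A| ≤ 2/5 — false.
(c) ward 1: |A| = 5, |A ∩ B| = 2; needs |A ∩ B| / |A| > 1/3 — true.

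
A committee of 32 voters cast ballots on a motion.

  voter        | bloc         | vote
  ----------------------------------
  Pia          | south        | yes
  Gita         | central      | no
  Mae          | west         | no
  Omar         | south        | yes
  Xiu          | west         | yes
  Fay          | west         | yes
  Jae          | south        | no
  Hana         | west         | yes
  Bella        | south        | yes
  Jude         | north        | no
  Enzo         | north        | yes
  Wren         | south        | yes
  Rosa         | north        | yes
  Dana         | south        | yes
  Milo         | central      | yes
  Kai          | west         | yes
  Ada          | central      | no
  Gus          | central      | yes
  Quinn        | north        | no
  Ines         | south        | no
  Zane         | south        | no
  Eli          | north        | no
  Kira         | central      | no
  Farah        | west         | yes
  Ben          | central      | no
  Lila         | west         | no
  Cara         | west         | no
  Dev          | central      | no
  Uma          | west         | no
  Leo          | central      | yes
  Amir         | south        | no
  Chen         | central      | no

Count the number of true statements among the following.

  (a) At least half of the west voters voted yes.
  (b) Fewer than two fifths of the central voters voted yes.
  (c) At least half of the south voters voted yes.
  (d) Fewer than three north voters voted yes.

4

(a) west: |A| = 9, |A ∩ B| = 5; needs |A ∩ B| ≥ |A ∖ B| — true.
(b) central: |A| = 9, |A ∩ B| = 3; needs |A ∩ B| / |A| < 2/5 — true.
(c) south: |A| = 9, |A ∩ B| = 5; needs |A ∩ B| ≥ |A ∖ B| — true.
(d) north: |A| = 5, |A ∩ B| = 2; needs |A ∩ B| < 3 — true.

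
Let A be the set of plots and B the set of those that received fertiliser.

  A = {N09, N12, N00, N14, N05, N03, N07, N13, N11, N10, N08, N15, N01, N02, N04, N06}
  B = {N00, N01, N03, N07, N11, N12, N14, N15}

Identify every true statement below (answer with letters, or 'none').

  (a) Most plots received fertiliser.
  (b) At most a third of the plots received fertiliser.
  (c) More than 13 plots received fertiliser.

|A| = 16, |A ∩ B| = 8, |A ∖ B| = 8.
(a) |A ∩ B| > |A ∖ B|: fails.
(b) |A ∩ B| / |A| ≤ 1/3: fails.
(c) |A ∩ B| > 13: fails.

none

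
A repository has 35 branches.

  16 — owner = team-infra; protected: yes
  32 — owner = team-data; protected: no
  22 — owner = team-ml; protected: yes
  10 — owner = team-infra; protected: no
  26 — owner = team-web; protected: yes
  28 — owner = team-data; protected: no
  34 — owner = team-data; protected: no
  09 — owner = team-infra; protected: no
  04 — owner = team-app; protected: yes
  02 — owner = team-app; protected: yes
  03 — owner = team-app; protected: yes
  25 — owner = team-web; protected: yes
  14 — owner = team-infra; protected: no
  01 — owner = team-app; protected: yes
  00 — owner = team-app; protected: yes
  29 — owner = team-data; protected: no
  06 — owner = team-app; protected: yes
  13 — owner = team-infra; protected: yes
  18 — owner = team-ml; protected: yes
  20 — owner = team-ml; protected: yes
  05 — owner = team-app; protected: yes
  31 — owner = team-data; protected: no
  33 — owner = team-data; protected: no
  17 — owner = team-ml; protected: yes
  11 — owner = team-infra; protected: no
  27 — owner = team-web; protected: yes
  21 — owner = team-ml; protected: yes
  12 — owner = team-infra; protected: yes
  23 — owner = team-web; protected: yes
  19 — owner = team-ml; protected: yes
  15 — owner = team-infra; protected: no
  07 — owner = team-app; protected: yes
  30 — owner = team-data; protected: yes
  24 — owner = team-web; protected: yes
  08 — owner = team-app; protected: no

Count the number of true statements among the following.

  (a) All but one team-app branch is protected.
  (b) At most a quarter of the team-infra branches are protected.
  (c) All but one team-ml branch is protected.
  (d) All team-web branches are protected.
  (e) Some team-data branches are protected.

3

(a) team-app: |A| = 9, |A ∩ B| = 8; needs |A ∖ B| = 1 — true.
(b) team-infra: |A| = 8, |A ∩ B| = 3; needs |A ∩ B| / |A| ≤ 1/4 — false.
(c) team-ml: |A| = 6, |A ∩ B| = 6; needs |A ∖ B| = 1 — false.
(d) team-web: |A| = 5, |A ∩ B| = 5; needs A ⊆ B, i.e. every element of A is in B (|A ∖ B| = 0) — true.
(e) team-data: |A| = 7, |A ∩ B| = 1; needs A ∩ B ≠ ∅ (|A ∩ B| ≥ 1) — true.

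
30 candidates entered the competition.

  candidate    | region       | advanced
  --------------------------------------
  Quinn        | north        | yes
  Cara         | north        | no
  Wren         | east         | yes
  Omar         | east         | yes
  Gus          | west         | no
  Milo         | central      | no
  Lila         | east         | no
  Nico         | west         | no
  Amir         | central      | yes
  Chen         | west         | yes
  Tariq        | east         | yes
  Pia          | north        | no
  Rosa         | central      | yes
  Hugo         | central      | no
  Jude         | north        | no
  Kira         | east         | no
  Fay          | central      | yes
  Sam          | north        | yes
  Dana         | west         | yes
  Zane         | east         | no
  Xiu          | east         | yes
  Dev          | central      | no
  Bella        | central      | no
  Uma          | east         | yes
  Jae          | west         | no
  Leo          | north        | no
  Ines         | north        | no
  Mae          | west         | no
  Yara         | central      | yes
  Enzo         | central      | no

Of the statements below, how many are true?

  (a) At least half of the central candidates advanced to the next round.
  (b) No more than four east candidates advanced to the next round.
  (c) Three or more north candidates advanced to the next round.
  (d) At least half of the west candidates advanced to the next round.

0

(a) central: |A| = 9, |A ∩ B| = 4; needs |A ∩ B| ≥ |A ∖ B| — false.
(b) east: |A| = 8, |A ∩ B| = 5; needs |A ∩ B| ≤ 4 — false.
(c) north: |A| = 7, |A ∩ B| = 2; needs |A ∩ B| ≥ 3 — false.
(d) west: |A| = 6, |A ∩ B| = 2; needs |A ∩ B| ≥ |A ∖ B| — false.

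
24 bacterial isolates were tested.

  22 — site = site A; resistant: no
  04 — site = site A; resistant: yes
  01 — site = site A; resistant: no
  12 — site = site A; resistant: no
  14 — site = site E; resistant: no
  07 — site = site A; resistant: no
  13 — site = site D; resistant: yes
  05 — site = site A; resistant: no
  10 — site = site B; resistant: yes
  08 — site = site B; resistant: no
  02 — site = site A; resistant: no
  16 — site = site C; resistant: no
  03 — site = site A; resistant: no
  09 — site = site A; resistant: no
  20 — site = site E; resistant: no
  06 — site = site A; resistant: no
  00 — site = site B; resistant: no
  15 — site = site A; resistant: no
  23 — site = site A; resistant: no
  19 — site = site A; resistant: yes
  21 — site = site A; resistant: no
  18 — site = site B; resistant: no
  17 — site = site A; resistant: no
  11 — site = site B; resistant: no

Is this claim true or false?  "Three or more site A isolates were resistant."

'Three or more site A isolates were resistant' holds iff |A ∩ B| ≥ 3.
|A| = 15, |A ∩ B| = 2, |A ∖ B| = 13.
|A ∩ B| = 2, so the statement is false.

False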